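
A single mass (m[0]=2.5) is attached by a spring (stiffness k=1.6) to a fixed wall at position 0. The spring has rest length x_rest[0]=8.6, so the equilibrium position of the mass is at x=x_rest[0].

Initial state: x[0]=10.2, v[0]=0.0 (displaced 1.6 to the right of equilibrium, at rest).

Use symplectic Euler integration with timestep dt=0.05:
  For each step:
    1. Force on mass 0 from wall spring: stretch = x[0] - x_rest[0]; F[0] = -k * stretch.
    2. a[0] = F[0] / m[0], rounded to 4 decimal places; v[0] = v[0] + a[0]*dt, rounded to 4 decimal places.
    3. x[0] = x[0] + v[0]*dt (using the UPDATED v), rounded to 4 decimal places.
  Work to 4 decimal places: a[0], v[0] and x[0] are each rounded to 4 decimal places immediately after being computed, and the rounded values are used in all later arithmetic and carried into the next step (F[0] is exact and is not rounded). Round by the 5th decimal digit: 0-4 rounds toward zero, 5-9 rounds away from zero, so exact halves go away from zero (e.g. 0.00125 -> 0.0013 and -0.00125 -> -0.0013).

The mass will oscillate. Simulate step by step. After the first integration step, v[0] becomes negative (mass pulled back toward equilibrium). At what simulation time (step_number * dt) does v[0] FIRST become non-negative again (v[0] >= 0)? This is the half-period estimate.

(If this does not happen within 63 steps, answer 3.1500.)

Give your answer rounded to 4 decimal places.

Step 0: x=[10.2000] v=[0.0000]
Step 1: x=[10.1974] v=[-0.0512]
Step 2: x=[10.1923] v=[-0.1023]
Step 3: x=[10.1846] v=[-0.1533]
Step 4: x=[10.1744] v=[-0.2040]
Step 5: x=[10.1617] v=[-0.2544]
Step 6: x=[10.1465] v=[-0.3044]
Step 7: x=[10.1288] v=[-0.3539]
Step 8: x=[10.1087] v=[-0.4028]
Step 9: x=[10.0861] v=[-0.4511]
Step 10: x=[10.0612] v=[-0.4987]
Step 11: x=[10.0339] v=[-0.5455]
Step 12: x=[10.0043] v=[-0.5914]
Step 13: x=[9.9725] v=[-0.6363]
Step 14: x=[9.9385] v=[-0.6802]
Step 15: x=[9.9024] v=[-0.7230]
Step 16: x=[9.8642] v=[-0.7647]
Step 17: x=[9.8239] v=[-0.8052]
Step 18: x=[9.7817] v=[-0.8444]
Step 19: x=[9.7376] v=[-0.8822]
Step 20: x=[9.6917] v=[-0.9186]
Step 21: x=[9.6440] v=[-0.9535]
Step 22: x=[9.5947] v=[-0.9869]
Step 23: x=[9.5438] v=[-1.0187]
Step 24: x=[9.4914] v=[-1.0489]
Step 25: x=[9.4375] v=[-1.0774]
Step 26: x=[9.3823] v=[-1.1042]
Step 27: x=[9.3258] v=[-1.1292]
Step 28: x=[9.2682] v=[-1.1524]
Step 29: x=[9.2095] v=[-1.1738]
Step 30: x=[9.1498] v=[-1.1933]
Step 31: x=[9.0893] v=[-1.2109]
Step 32: x=[9.0280] v=[-1.2266]
Step 33: x=[8.9660] v=[-1.2403]
Step 34: x=[8.9034] v=[-1.2520]
Step 35: x=[8.8403] v=[-1.2617]
Step 36: x=[8.7768] v=[-1.2694]
Step 37: x=[8.7130] v=[-1.2751]
Step 38: x=[8.6491] v=[-1.2787]
Step 39: x=[8.5851] v=[-1.2803]
Step 40: x=[8.5211] v=[-1.2798]
Step 41: x=[8.4572] v=[-1.2773]
Step 42: x=[8.3936] v=[-1.2727]
Step 43: x=[8.3303] v=[-1.2661]
Step 44: x=[8.2674] v=[-1.2575]
Step 45: x=[8.2051] v=[-1.2469]
Step 46: x=[8.1434] v=[-1.2343]
Step 47: x=[8.0824] v=[-1.2197]
Step 48: x=[8.0222] v=[-1.2031]
Step 49: x=[7.9630] v=[-1.1846]
Step 50: x=[7.9048] v=[-1.1642]
Step 51: x=[7.8477] v=[-1.1420]
Step 52: x=[7.7918] v=[-1.1179]
Step 53: x=[7.7372] v=[-1.0920]
Step 54: x=[7.6840] v=[-1.0644]
Step 55: x=[7.6322] v=[-1.0351]
Step 56: x=[7.5820] v=[-1.0041]
Step 57: x=[7.5334] v=[-0.9715]
Step 58: x=[7.4865] v=[-0.9374]
Step 59: x=[7.4414] v=[-0.9018]
Step 60: x=[7.3982] v=[-0.8647]
Step 61: x=[7.3569] v=[-0.8262]
Step 62: x=[7.3176] v=[-0.7864]
Step 63: x=[7.2803] v=[-0.7454]
v[0] did not become non-negative within 63 steps; using fallback time=3.1500

Answer: 3.1500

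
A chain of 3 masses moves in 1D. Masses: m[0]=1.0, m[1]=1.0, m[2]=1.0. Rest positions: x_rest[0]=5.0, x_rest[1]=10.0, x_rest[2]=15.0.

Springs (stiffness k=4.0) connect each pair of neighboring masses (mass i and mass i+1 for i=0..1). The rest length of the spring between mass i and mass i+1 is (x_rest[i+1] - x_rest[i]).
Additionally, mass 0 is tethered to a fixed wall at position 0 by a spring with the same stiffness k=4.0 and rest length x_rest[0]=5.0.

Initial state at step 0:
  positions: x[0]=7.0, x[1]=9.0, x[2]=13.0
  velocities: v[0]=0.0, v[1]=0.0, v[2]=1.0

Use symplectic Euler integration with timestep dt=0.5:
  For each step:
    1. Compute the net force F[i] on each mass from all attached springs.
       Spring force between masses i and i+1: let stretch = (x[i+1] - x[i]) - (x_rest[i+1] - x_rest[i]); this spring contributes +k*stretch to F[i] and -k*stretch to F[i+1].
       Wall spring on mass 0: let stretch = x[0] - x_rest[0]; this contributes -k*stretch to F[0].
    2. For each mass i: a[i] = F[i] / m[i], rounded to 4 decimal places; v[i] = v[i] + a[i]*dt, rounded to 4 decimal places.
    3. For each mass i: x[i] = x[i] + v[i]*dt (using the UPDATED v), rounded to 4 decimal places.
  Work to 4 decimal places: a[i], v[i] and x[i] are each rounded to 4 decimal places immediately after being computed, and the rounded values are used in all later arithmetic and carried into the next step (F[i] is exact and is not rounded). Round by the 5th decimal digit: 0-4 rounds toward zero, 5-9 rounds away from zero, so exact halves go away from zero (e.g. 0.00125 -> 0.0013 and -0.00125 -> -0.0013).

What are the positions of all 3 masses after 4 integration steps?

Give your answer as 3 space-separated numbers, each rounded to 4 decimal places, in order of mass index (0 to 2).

Answer: 6.5000 13.5000 13.5000

Derivation:
Step 0: x=[7.0000 9.0000 13.0000] v=[0.0000 0.0000 1.0000]
Step 1: x=[2.0000 11.0000 14.5000] v=[-10.0000 4.0000 3.0000]
Step 2: x=[4.0000 7.5000 17.5000] v=[4.0000 -7.0000 6.0000]
Step 3: x=[5.5000 10.5000 15.5000] v=[3.0000 6.0000 -4.0000]
Step 4: x=[6.5000 13.5000 13.5000] v=[2.0000 6.0000 -4.0000]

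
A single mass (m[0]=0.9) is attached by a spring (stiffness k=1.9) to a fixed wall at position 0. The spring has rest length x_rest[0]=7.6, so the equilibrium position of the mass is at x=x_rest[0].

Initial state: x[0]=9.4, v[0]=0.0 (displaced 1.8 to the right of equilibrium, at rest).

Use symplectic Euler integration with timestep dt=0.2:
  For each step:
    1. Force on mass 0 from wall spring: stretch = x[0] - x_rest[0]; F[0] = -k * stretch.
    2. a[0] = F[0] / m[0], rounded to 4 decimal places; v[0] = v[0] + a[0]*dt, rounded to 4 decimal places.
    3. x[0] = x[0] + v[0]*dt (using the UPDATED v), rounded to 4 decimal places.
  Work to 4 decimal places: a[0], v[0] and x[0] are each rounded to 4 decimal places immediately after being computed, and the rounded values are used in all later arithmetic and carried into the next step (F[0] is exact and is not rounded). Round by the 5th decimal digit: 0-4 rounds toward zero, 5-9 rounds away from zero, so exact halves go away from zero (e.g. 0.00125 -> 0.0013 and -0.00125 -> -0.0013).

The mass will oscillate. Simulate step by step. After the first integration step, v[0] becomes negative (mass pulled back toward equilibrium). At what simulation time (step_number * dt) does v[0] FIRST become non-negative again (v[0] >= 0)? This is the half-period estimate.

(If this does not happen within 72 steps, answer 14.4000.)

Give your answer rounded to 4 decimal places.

Answer: 2.2000

Derivation:
Step 0: x=[9.4000] v=[0.0000]
Step 1: x=[9.2480] v=[-0.7600]
Step 2: x=[8.9568] v=[-1.4558]
Step 3: x=[8.5511] v=[-2.0287]
Step 4: x=[8.0650] v=[-2.4303]
Step 5: x=[7.5397] v=[-2.6266]
Step 6: x=[7.0195] v=[-2.6011]
Step 7: x=[6.5483] v=[-2.3560]
Step 8: x=[6.1659] v=[-1.9119]
Step 9: x=[5.9046] v=[-1.3064]
Step 10: x=[5.7865] v=[-0.5906]
Step 11: x=[5.8215] v=[0.1751]
First v>=0 after going negative at step 11, time=2.2000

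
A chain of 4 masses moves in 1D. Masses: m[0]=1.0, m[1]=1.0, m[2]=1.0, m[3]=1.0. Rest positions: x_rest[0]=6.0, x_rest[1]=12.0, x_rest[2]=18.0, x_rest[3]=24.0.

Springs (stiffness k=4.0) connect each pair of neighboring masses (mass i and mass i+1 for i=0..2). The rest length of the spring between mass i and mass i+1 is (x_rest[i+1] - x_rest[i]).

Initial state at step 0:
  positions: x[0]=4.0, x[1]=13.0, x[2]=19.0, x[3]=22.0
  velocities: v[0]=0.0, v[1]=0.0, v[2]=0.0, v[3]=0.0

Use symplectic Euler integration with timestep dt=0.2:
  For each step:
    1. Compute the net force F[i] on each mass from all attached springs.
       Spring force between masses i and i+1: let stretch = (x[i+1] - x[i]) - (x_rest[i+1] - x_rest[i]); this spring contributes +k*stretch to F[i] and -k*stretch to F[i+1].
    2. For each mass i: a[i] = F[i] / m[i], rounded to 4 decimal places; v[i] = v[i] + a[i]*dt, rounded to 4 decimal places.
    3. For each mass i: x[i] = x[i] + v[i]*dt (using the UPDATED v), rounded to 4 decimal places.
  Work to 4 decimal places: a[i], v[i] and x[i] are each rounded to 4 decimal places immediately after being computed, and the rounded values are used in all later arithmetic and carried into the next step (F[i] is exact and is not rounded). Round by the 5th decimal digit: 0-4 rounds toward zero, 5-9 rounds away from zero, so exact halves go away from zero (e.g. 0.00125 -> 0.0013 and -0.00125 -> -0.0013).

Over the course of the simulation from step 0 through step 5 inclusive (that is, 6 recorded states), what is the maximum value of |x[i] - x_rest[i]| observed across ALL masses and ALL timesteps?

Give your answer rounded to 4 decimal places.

Step 0: x=[4.0000 13.0000 19.0000 22.0000] v=[0.0000 0.0000 0.0000 0.0000]
Step 1: x=[4.4800 12.5200 18.5200 22.4800] v=[2.4000 -2.4000 -2.4000 2.4000]
Step 2: x=[5.2864 11.7136 17.7136 23.2864] v=[4.0320 -4.0320 -4.0320 4.0320]
Step 3: x=[6.1612 10.8388 16.8388 24.1612] v=[4.3738 -4.3738 -4.3738 4.3738]
Step 4: x=[6.8244 10.1756 16.1756 24.8244] v=[3.3159 -3.3159 -3.3159 3.3159]
Step 5: x=[7.0638 9.9362 15.9362 25.0638] v=[1.1969 -1.1969 -1.1969 1.1969]
Max displacement = 2.0638

Answer: 2.0638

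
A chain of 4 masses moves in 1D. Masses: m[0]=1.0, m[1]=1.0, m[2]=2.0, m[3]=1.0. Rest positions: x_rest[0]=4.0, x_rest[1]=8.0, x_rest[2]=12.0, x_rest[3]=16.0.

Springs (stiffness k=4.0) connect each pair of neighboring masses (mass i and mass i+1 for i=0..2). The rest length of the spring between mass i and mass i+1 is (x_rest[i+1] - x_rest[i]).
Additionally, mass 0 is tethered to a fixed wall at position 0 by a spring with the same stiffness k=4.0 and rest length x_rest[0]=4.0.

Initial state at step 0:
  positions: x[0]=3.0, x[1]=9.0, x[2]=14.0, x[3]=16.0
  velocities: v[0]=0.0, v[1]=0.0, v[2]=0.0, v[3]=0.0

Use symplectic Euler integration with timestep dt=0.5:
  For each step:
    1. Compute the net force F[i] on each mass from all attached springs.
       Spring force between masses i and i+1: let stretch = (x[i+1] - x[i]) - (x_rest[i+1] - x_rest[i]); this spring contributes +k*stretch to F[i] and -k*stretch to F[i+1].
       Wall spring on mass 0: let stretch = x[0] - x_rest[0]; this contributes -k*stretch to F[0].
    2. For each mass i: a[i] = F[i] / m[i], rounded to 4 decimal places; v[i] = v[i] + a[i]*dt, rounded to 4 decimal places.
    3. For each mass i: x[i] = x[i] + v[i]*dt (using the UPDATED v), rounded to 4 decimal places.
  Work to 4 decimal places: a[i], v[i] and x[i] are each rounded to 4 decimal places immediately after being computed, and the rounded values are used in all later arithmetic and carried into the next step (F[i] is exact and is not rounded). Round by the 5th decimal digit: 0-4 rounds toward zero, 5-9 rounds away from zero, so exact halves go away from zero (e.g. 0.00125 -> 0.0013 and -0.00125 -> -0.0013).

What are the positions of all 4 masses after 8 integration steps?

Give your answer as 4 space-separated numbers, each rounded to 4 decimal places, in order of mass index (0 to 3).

Answer: 1.5000 7.8750 12.1250 13.3750

Derivation:
Step 0: x=[3.0000 9.0000 14.0000 16.0000] v=[0.0000 0.0000 0.0000 0.0000]
Step 1: x=[6.0000 8.0000 12.5000 18.0000] v=[6.0000 -2.0000 -3.0000 4.0000]
Step 2: x=[5.0000 9.5000 11.5000 18.5000] v=[-2.0000 3.0000 -2.0000 1.0000]
Step 3: x=[3.5000 8.5000 13.0000 16.0000] v=[-3.0000 -2.0000 3.0000 -5.0000]
Step 4: x=[3.5000 7.0000 13.7500 14.5000] v=[0.0000 -3.0000 1.5000 -3.0000]
Step 5: x=[3.5000 8.7500 11.5000 16.2500] v=[0.0000 3.5000 -4.5000 3.5000]
Step 6: x=[5.2500 8.0000 10.2500 17.2500] v=[3.5000 -1.5000 -2.5000 2.0000]
Step 7: x=[4.5000 6.7500 11.3750 15.2500] v=[-1.5000 -2.5000 2.2500 -4.0000]
Step 8: x=[1.5000 7.8750 12.1250 13.3750] v=[-6.0000 2.2500 1.5000 -3.7500]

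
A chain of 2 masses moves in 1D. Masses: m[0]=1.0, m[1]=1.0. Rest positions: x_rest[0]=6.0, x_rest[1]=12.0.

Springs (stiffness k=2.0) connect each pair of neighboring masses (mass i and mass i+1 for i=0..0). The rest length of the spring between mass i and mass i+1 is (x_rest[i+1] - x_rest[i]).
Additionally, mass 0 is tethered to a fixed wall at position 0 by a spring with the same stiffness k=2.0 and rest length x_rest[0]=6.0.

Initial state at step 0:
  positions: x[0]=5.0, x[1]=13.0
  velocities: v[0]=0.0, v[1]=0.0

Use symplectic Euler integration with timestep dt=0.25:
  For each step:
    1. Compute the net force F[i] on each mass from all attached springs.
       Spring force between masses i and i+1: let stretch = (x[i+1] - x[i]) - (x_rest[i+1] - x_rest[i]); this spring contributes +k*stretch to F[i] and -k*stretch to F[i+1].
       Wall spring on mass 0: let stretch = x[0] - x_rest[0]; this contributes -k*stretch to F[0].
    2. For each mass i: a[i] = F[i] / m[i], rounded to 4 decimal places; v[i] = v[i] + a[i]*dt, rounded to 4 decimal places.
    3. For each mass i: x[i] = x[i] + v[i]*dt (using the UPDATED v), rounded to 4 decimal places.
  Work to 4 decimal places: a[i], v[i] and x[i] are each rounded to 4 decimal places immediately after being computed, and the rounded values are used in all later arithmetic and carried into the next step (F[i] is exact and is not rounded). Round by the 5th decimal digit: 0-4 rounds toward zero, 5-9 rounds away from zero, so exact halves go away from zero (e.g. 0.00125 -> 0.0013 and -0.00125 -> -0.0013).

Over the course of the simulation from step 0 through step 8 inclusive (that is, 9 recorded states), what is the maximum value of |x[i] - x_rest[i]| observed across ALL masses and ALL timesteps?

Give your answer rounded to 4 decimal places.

Answer: 1.2820

Derivation:
Step 0: x=[5.0000 13.0000] v=[0.0000 0.0000]
Step 1: x=[5.3750 12.7500] v=[1.5000 -1.0000]
Step 2: x=[6.0000 12.3281] v=[2.5000 -1.6875]
Step 3: x=[6.6660 11.8652] v=[2.6641 -1.8516]
Step 4: x=[7.1487 11.5024] v=[1.9307 -1.4512]
Step 5: x=[7.2820 11.3454] v=[0.5332 -0.6281]
Step 6: x=[7.0130 11.4305] v=[-1.0761 0.3402]
Step 7: x=[6.4195 11.7134] v=[-2.3739 1.1315]
Step 8: x=[5.6853 12.0846] v=[-2.9367 1.4846]
Max displacement = 1.2820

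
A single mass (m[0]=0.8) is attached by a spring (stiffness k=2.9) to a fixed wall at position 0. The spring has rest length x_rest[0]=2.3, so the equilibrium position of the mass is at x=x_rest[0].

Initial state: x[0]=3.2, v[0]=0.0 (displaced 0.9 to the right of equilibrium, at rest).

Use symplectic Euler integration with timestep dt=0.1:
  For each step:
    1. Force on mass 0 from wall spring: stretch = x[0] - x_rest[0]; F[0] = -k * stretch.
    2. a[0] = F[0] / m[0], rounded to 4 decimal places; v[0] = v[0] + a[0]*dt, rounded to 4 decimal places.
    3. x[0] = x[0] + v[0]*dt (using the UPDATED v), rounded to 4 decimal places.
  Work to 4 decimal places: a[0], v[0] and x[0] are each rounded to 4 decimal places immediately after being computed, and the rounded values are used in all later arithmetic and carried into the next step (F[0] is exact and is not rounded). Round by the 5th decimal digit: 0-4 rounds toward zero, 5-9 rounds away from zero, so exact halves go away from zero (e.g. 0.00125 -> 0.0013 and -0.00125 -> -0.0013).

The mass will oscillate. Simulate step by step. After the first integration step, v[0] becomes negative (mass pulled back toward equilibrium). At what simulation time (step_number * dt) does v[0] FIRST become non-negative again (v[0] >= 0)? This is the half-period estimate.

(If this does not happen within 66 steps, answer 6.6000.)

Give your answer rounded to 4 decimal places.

Answer: 1.7000

Derivation:
Step 0: x=[3.2000] v=[0.0000]
Step 1: x=[3.1674] v=[-0.3263]
Step 2: x=[3.1033] v=[-0.6407]
Step 3: x=[3.0101] v=[-0.9319]
Step 4: x=[2.8912] v=[-1.1893]
Step 5: x=[2.7508] v=[-1.4036]
Step 6: x=[2.5941] v=[-1.5670]
Step 7: x=[2.4267] v=[-1.6736]
Step 8: x=[2.2548] v=[-1.7195]
Step 9: x=[2.0845] v=[-1.7031]
Step 10: x=[1.9220] v=[-1.6250]
Step 11: x=[1.7732] v=[-1.4880]
Step 12: x=[1.6435] v=[-1.2970]
Step 13: x=[1.5376] v=[-1.0590]
Step 14: x=[1.4593] v=[-0.7826]
Step 15: x=[1.4115] v=[-0.4779]
Step 16: x=[1.3959] v=[-0.1558]
Step 17: x=[1.4131] v=[0.1719]
First v>=0 after going negative at step 17, time=1.7000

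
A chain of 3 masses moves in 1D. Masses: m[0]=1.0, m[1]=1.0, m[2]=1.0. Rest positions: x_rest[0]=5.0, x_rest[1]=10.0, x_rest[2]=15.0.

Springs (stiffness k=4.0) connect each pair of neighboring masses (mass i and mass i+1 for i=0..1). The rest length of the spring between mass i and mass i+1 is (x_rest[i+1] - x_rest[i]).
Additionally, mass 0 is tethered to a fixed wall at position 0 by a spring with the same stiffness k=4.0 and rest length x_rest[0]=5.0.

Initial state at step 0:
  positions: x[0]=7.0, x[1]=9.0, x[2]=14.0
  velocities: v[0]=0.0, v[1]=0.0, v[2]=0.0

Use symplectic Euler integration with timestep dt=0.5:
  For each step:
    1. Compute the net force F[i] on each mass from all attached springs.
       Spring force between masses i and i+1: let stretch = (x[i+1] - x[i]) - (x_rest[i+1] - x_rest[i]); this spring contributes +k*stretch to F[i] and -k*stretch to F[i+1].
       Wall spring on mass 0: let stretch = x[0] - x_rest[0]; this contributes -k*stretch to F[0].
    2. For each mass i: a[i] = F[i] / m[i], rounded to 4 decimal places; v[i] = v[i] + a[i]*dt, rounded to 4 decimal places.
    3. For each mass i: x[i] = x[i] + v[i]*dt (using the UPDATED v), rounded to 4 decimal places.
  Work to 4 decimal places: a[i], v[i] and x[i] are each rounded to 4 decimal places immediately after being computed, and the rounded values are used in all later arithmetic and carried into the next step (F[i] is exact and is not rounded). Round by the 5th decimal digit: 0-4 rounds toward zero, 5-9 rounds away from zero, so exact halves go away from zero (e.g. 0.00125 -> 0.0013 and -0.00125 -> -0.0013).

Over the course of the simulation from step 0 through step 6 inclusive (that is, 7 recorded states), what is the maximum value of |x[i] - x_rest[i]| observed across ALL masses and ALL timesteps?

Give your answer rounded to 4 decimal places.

Step 0: x=[7.0000 9.0000 14.0000] v=[0.0000 0.0000 0.0000]
Step 1: x=[2.0000 12.0000 14.0000] v=[-10.0000 6.0000 0.0000]
Step 2: x=[5.0000 7.0000 17.0000] v=[6.0000 -10.0000 6.0000]
Step 3: x=[5.0000 10.0000 15.0000] v=[0.0000 6.0000 -4.0000]
Step 4: x=[5.0000 13.0000 13.0000] v=[0.0000 6.0000 -4.0000]
Step 5: x=[8.0000 8.0000 16.0000] v=[6.0000 -10.0000 6.0000]
Step 6: x=[3.0000 11.0000 16.0000] v=[-10.0000 6.0000 0.0000]
Max displacement = 3.0000

Answer: 3.0000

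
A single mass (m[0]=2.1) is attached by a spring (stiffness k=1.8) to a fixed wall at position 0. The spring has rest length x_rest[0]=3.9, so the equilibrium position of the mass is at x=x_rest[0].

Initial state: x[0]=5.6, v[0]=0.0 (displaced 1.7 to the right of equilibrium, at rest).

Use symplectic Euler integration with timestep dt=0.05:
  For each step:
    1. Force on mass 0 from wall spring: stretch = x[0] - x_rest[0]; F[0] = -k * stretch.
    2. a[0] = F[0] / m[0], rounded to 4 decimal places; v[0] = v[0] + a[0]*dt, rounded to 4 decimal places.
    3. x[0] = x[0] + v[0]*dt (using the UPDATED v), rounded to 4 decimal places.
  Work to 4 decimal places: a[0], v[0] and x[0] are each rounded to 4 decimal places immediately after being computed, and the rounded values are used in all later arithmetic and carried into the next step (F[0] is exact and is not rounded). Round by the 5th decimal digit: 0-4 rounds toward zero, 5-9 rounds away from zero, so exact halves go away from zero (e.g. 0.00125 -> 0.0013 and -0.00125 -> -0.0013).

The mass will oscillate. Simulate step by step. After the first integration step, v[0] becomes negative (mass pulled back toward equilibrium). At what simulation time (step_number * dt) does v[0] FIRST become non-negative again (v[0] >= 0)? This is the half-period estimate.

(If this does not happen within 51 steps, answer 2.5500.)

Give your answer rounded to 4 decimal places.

Answer: 2.5500

Derivation:
Step 0: x=[5.6000] v=[0.0000]
Step 1: x=[5.5964] v=[-0.0729]
Step 2: x=[5.5891] v=[-0.1456]
Step 3: x=[5.5782] v=[-0.2180]
Step 4: x=[5.5637] v=[-0.2899]
Step 5: x=[5.5456] v=[-0.3612]
Step 6: x=[5.5240] v=[-0.4317]
Step 7: x=[5.4989] v=[-0.5013]
Step 8: x=[5.4704] v=[-0.5698]
Step 9: x=[5.4385] v=[-0.6371]
Step 10: x=[5.4034] v=[-0.7030]
Step 11: x=[5.3650] v=[-0.7674]
Step 12: x=[5.3235] v=[-0.8302]
Step 13: x=[5.2789] v=[-0.8912]
Step 14: x=[5.2314] v=[-0.9503]
Step 15: x=[5.1810] v=[-1.0074]
Step 16: x=[5.1279] v=[-1.0623]
Step 17: x=[5.0722] v=[-1.1149]
Step 18: x=[5.0139] v=[-1.1651]
Step 19: x=[4.9533] v=[-1.2128]
Step 20: x=[4.8904] v=[-1.2579]
Step 21: x=[4.8254] v=[-1.3003]
Step 22: x=[4.7584] v=[-1.3400]
Step 23: x=[4.6896] v=[-1.3768]
Step 24: x=[4.6191] v=[-1.4106]
Step 25: x=[4.5470] v=[-1.4414]
Step 26: x=[4.4735] v=[-1.4691]
Step 27: x=[4.3988] v=[-1.4937]
Step 28: x=[4.3230] v=[-1.5151]
Step 29: x=[4.2463] v=[-1.5332]
Step 30: x=[4.1689] v=[-1.5480]
Step 31: x=[4.0909] v=[-1.5595]
Step 32: x=[4.0125] v=[-1.5677]
Step 33: x=[3.9339] v=[-1.5725]
Step 34: x=[3.8552] v=[-1.5740]
Step 35: x=[3.7766] v=[-1.5721]
Step 36: x=[3.6983] v=[-1.5668]
Step 37: x=[3.6204] v=[-1.5582]
Step 38: x=[3.5431] v=[-1.5462]
Step 39: x=[3.4666] v=[-1.5309]
Step 40: x=[3.3910] v=[-1.5123]
Step 41: x=[3.3165] v=[-1.4905]
Step 42: x=[3.2432] v=[-1.4655]
Step 43: x=[3.1713] v=[-1.4374]
Step 44: x=[3.1010] v=[-1.4062]
Step 45: x=[3.0324] v=[-1.3720]
Step 46: x=[2.9657] v=[-1.3348]
Step 47: x=[2.9010] v=[-1.2948]
Step 48: x=[2.8384] v=[-1.2520]
Step 49: x=[2.7781] v=[-1.2065]
Step 50: x=[2.7202] v=[-1.1584]
Step 51: x=[2.6648] v=[-1.1078]
v[0] did not become non-negative within 51 steps; using fallback time=2.5500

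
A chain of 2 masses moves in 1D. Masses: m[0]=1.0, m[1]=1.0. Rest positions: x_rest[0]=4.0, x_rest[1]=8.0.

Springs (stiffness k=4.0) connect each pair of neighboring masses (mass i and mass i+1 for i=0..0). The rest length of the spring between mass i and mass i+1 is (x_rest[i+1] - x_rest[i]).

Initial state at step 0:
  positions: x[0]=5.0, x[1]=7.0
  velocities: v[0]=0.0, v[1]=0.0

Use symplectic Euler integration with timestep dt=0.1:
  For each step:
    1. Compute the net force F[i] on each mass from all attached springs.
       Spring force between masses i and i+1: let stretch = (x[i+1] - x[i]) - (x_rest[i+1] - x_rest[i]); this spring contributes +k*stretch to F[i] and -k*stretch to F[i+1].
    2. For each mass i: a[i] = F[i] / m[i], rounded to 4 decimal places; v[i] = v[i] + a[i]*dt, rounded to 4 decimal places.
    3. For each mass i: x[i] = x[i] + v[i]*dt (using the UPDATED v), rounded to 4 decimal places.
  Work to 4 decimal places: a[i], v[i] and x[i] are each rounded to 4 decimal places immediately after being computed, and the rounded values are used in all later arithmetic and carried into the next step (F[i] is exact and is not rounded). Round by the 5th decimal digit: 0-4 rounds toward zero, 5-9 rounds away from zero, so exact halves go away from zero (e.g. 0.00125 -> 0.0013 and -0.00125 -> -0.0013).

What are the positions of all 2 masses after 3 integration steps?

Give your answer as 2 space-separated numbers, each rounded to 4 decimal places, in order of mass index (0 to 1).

Step 0: x=[5.0000 7.0000] v=[0.0000 0.0000]
Step 1: x=[4.9200 7.0800] v=[-0.8000 0.8000]
Step 2: x=[4.7664 7.2336] v=[-1.5360 1.5360]
Step 3: x=[4.5515 7.4485] v=[-2.1491 2.1491]

Answer: 4.5515 7.4485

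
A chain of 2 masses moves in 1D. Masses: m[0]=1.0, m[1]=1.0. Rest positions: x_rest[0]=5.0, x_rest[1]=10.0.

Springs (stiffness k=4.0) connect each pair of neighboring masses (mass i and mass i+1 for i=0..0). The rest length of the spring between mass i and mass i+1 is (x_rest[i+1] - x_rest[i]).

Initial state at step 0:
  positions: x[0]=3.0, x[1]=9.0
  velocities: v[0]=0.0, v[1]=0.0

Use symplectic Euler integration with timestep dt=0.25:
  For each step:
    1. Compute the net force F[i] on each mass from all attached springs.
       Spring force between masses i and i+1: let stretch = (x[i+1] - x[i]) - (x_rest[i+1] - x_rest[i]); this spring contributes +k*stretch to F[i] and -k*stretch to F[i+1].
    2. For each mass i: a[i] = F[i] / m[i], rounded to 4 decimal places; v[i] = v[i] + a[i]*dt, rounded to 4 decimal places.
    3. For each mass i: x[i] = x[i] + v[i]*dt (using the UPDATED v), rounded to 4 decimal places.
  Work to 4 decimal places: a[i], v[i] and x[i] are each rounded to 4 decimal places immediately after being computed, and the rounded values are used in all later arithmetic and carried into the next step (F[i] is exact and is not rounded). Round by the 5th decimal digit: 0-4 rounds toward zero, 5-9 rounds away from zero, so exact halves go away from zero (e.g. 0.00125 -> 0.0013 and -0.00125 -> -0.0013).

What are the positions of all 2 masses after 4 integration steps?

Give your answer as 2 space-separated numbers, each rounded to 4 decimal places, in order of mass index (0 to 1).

Answer: 4.0313 7.9688

Derivation:
Step 0: x=[3.0000 9.0000] v=[0.0000 0.0000]
Step 1: x=[3.2500 8.7500] v=[1.0000 -1.0000]
Step 2: x=[3.6250 8.3750] v=[1.5000 -1.5000]
Step 3: x=[3.9375 8.0625] v=[1.2500 -1.2500]
Step 4: x=[4.0313 7.9688] v=[0.3750 -0.3750]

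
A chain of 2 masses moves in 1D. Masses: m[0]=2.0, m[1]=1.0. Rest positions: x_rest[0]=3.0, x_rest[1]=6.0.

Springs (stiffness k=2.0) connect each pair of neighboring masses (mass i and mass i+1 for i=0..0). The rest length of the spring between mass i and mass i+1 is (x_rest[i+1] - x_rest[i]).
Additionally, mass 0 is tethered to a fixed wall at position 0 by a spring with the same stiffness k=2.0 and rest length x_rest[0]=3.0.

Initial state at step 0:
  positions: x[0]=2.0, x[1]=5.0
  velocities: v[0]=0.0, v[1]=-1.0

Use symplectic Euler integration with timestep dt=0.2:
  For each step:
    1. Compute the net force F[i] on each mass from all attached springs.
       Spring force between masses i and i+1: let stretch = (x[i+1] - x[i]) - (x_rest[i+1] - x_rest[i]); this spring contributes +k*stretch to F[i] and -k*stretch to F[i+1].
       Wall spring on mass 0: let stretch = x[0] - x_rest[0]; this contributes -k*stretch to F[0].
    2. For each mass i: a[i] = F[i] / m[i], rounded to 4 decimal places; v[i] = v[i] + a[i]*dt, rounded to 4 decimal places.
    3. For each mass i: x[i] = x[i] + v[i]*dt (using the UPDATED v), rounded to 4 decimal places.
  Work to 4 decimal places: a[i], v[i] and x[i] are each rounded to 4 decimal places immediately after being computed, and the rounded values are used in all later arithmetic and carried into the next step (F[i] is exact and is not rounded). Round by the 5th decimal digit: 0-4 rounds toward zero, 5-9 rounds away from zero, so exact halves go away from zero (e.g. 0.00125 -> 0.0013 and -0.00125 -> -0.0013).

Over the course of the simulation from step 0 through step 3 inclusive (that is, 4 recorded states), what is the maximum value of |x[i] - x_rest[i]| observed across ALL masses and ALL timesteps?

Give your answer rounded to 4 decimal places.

Step 0: x=[2.0000 5.0000] v=[0.0000 -1.0000]
Step 1: x=[2.0400 4.8000] v=[0.2000 -1.0000]
Step 2: x=[2.1088 4.6192] v=[0.3440 -0.9040]
Step 3: x=[2.1937 4.4776] v=[0.4243 -0.7082]
Max displacement = 1.5224

Answer: 1.5224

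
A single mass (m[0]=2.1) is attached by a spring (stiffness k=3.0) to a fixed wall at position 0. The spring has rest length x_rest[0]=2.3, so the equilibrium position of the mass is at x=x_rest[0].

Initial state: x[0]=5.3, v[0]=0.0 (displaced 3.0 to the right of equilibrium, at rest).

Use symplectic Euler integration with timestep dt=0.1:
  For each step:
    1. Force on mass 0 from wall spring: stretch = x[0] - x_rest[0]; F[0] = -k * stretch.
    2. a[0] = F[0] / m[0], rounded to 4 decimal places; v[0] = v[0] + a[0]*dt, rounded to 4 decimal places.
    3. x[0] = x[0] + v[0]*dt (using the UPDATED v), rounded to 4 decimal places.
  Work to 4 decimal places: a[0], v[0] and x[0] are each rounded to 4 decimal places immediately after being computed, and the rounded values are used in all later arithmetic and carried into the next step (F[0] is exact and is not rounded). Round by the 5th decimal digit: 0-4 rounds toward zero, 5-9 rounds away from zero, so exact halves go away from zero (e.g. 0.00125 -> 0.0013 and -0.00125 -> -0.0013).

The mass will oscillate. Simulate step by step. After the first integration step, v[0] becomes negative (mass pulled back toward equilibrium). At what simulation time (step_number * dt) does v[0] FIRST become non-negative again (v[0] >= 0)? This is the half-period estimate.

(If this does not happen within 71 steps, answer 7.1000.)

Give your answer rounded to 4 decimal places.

Answer: 2.7000

Derivation:
Step 0: x=[5.3000] v=[0.0000]
Step 1: x=[5.2571] v=[-0.4286]
Step 2: x=[5.1720] v=[-0.8510]
Step 3: x=[5.0459] v=[-1.2613]
Step 4: x=[4.8805] v=[-1.6536]
Step 5: x=[4.6783] v=[-2.0222]
Step 6: x=[4.4421] v=[-2.3620]
Step 7: x=[4.1753] v=[-2.6680]
Step 8: x=[3.8817] v=[-2.9359]
Step 9: x=[3.5655] v=[-3.1619]
Step 10: x=[3.2312] v=[-3.3427]
Step 11: x=[2.8836] v=[-3.4757]
Step 12: x=[2.5277] v=[-3.5591]
Step 13: x=[2.1685] v=[-3.5916]
Step 14: x=[1.8112] v=[-3.5728]
Step 15: x=[1.4609] v=[-3.5030]
Step 16: x=[1.1226] v=[-3.3831]
Step 17: x=[0.8011] v=[-3.2149]
Step 18: x=[0.5010] v=[-3.0008]
Step 19: x=[0.2266] v=[-2.7438]
Step 20: x=[-0.0182] v=[-2.4476]
Step 21: x=[-0.2298] v=[-2.1164]
Step 22: x=[-0.4053] v=[-1.7550]
Step 23: x=[-0.5422] v=[-1.3685]
Step 24: x=[-0.6385] v=[-0.9625]
Step 25: x=[-0.6928] v=[-0.5427]
Step 26: x=[-0.7043] v=[-0.1152]
Step 27: x=[-0.6729] v=[0.3140]
First v>=0 after going negative at step 27, time=2.7000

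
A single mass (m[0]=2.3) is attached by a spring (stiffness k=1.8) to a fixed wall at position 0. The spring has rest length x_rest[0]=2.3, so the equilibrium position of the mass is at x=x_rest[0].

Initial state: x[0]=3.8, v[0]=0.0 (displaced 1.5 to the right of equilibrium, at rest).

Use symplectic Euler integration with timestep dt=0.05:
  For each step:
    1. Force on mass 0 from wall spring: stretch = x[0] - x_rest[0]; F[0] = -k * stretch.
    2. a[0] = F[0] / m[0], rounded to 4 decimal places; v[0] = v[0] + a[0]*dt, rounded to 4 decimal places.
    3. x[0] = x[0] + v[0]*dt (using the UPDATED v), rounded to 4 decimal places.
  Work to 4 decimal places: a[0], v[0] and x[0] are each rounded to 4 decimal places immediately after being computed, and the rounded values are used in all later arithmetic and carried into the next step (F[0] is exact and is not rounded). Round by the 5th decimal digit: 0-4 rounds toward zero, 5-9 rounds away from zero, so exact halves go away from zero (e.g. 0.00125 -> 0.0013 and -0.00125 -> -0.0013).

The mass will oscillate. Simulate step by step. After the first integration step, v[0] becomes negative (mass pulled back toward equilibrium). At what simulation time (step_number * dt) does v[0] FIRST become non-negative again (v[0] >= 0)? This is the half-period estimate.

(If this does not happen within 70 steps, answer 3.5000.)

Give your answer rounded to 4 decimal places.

Answer: 3.5000

Derivation:
Step 0: x=[3.8000] v=[0.0000]
Step 1: x=[3.7971] v=[-0.0587]
Step 2: x=[3.7912] v=[-0.1173]
Step 3: x=[3.7824] v=[-0.1757]
Step 4: x=[3.7707] v=[-0.2337]
Step 5: x=[3.7561] v=[-0.2913]
Step 6: x=[3.7387] v=[-0.3483]
Step 7: x=[3.7185] v=[-0.4046]
Step 8: x=[3.6955] v=[-0.4601]
Step 9: x=[3.6698] v=[-0.5147]
Step 10: x=[3.6414] v=[-0.5683]
Step 11: x=[3.6104] v=[-0.6208]
Step 12: x=[3.5768] v=[-0.6721]
Step 13: x=[3.5407] v=[-0.7221]
Step 14: x=[3.5022] v=[-0.7707]
Step 15: x=[3.4613] v=[-0.8177]
Step 16: x=[3.4181] v=[-0.8631]
Step 17: x=[3.3728] v=[-0.9069]
Step 18: x=[3.3254] v=[-0.9489]
Step 19: x=[3.2760] v=[-0.9890]
Step 20: x=[3.2246] v=[-1.0272]
Step 21: x=[3.1714] v=[-1.0634]
Step 22: x=[3.1165] v=[-1.0975]
Step 23: x=[3.0600] v=[-1.1295]
Step 24: x=[3.0020] v=[-1.1592]
Step 25: x=[2.9427] v=[-1.1867]
Step 26: x=[2.8821] v=[-1.2119]
Step 27: x=[2.8204] v=[-1.2347]
Step 28: x=[2.7576] v=[-1.2551]
Step 29: x=[2.6940] v=[-1.2730]
Step 30: x=[2.6296] v=[-1.2884]
Step 31: x=[2.5645] v=[-1.3013]
Step 32: x=[2.4989] v=[-1.3117]
Step 33: x=[2.4329] v=[-1.3195]
Step 34: x=[2.3667] v=[-1.3247]
Step 35: x=[2.3003] v=[-1.3273]
Step 36: x=[2.2339] v=[-1.3273]
Step 37: x=[2.1677] v=[-1.3247]
Step 38: x=[2.1017] v=[-1.3195]
Step 39: x=[2.0361] v=[-1.3117]
Step 40: x=[1.9710] v=[-1.3014]
Step 41: x=[1.9066] v=[-1.2885]
Step 42: x=[1.8429] v=[-1.2731]
Step 43: x=[1.7801] v=[-1.2552]
Step 44: x=[1.7184] v=[-1.2349]
Step 45: x=[1.6578] v=[-1.2121]
Step 46: x=[1.5985] v=[-1.1870]
Step 47: x=[1.5405] v=[-1.1596]
Step 48: x=[1.4840] v=[-1.1299]
Step 49: x=[1.4291] v=[-1.0980]
Step 50: x=[1.3759] v=[-1.0639]
Step 51: x=[1.3245] v=[-1.0277]
Step 52: x=[1.2750] v=[-0.9895]
Step 53: x=[1.2275] v=[-0.9494]
Step 54: x=[1.1821] v=[-0.9074]
Step 55: x=[1.1389] v=[-0.8637]
Step 56: x=[1.0980] v=[-0.8183]
Step 57: x=[1.0594] v=[-0.7713]
Step 58: x=[1.0233] v=[-0.7228]
Step 59: x=[0.9897] v=[-0.6728]
Step 60: x=[0.9586] v=[-0.6215]
Step 61: x=[0.9302] v=[-0.5690]
Step 62: x=[0.9044] v=[-0.5154]
Step 63: x=[0.8814] v=[-0.4608]
Step 64: x=[0.8611] v=[-0.4053]
Step 65: x=[0.8437] v=[-0.3490]
Step 66: x=[0.8291] v=[-0.2920]
Step 67: x=[0.8174] v=[-0.2344]
Step 68: x=[0.8086] v=[-0.1764]
Step 69: x=[0.8027] v=[-0.1180]
Step 70: x=[0.7997] v=[-0.0594]
v[0] did not become non-negative within 70 steps; using fallback time=3.5000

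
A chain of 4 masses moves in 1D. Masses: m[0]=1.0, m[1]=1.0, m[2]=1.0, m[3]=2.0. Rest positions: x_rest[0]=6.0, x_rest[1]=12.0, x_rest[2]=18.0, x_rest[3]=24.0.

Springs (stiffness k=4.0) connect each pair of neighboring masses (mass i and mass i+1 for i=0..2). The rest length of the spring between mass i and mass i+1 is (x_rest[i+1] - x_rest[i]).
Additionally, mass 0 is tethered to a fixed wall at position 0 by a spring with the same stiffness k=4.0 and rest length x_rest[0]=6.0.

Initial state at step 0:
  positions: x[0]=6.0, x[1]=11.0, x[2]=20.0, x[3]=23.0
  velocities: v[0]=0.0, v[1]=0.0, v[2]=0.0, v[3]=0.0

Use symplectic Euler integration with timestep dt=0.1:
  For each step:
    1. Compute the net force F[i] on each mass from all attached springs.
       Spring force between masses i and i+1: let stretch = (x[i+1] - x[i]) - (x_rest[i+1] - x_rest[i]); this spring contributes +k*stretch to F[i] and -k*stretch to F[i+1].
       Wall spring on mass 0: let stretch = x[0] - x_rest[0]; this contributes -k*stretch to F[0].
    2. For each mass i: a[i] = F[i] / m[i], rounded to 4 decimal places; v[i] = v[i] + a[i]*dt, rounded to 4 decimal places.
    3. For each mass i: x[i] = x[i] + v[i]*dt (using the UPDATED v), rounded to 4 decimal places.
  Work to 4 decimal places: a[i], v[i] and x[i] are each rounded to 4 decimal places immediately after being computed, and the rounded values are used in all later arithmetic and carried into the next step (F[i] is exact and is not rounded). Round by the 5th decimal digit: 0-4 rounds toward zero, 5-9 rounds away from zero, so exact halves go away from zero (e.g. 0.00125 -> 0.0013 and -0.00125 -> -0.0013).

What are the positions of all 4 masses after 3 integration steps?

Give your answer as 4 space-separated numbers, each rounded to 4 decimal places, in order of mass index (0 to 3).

Step 0: x=[6.0000 11.0000 20.0000 23.0000] v=[0.0000 0.0000 0.0000 0.0000]
Step 1: x=[5.9600 11.1600 19.7600 23.0600] v=[-0.4000 1.6000 -2.4000 0.6000]
Step 2: x=[5.8896 11.4560 19.3080 23.1740] v=[-0.7040 2.9600 -4.5200 1.1400]
Step 3: x=[5.8063 11.8434 18.6966 23.3307] v=[-0.8333 3.8742 -6.1144 1.5668]

Answer: 5.8063 11.8434 18.6966 23.3307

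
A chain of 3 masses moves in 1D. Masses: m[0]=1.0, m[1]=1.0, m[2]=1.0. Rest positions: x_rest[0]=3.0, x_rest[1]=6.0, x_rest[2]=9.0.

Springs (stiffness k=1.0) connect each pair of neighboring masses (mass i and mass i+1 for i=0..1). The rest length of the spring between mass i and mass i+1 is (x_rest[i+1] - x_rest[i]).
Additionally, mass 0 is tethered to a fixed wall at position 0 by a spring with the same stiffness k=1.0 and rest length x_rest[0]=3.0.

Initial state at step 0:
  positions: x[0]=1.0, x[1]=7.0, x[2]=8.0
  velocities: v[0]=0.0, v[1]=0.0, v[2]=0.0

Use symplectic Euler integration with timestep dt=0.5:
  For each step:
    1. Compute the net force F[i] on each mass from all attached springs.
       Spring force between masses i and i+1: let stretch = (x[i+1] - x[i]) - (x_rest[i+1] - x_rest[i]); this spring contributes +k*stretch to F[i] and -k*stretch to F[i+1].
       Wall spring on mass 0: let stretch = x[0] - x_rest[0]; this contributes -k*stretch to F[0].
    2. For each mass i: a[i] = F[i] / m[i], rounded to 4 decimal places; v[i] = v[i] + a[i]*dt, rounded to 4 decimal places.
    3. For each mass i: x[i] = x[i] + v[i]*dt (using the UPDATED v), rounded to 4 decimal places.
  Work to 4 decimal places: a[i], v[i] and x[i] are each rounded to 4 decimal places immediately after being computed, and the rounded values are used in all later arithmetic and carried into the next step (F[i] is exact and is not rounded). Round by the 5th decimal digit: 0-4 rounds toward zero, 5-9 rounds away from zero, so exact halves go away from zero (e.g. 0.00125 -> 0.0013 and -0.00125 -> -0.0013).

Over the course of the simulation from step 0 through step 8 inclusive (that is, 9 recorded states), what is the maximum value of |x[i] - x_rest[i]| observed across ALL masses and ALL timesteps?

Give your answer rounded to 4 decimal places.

Step 0: x=[1.0000 7.0000 8.0000] v=[0.0000 0.0000 0.0000]
Step 1: x=[2.2500 5.7500 8.5000] v=[2.5000 -2.5000 1.0000]
Step 2: x=[3.8125 4.3125 9.0625] v=[3.1250 -2.8750 1.1250]
Step 3: x=[4.5469 3.9375 9.1875] v=[1.4688 -0.7500 0.2500]
Step 4: x=[3.9922 5.0274 8.7500] v=[-1.1094 2.1797 -0.8750]
Step 5: x=[2.6983 6.7891 8.1319] v=[-2.5879 3.5234 -1.2363]
Step 6: x=[1.7525 7.8638 7.9281] v=[-1.8917 2.1494 -0.4077]
Step 7: x=[1.8964 7.4268 8.4582] v=[0.2877 -0.8741 1.0602]
Step 8: x=[2.9488 5.8650 9.4805] v=[2.1047 -3.1236 2.0445]
Max displacement = 2.0625

Answer: 2.0625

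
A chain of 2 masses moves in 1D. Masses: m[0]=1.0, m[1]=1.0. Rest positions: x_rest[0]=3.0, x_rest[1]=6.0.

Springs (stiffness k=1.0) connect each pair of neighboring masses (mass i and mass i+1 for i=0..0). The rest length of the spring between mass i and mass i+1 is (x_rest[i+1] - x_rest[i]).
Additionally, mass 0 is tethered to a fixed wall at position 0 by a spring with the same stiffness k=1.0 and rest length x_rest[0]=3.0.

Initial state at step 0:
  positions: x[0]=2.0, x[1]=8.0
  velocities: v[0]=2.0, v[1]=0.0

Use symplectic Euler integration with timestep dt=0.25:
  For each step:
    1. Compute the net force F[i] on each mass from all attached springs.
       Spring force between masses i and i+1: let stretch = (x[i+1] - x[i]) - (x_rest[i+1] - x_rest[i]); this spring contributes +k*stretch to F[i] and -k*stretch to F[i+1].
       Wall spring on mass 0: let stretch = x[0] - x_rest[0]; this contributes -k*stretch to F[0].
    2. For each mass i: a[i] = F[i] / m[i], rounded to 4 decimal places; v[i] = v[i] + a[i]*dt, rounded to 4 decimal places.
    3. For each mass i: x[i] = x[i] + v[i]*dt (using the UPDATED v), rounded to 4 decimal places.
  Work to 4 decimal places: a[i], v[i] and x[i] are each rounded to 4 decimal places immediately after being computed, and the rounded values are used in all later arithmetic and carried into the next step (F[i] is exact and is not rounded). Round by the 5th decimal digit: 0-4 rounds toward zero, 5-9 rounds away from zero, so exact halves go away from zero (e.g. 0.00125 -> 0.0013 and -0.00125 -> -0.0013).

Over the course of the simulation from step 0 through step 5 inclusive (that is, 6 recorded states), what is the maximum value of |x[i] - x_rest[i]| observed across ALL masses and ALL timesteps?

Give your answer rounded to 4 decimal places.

Step 0: x=[2.0000 8.0000] v=[2.0000 0.0000]
Step 1: x=[2.7500 7.8125] v=[3.0000 -0.7500]
Step 2: x=[3.6445 7.4961] v=[3.5781 -1.2656]
Step 3: x=[4.5520 7.1265] v=[3.6299 -1.4785]
Step 4: x=[5.3359 6.7835] v=[3.1355 -1.3721]
Step 5: x=[5.8768 6.5375] v=[2.1634 -0.9840]
Max displacement = 2.8768

Answer: 2.8768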